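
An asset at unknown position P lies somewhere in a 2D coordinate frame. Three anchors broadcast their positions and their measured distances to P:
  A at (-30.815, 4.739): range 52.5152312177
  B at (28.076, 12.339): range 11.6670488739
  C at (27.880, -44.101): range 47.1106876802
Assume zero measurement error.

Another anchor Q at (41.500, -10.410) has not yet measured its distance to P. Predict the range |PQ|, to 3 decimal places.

23.726

eq1: (x + 30.815)² + (y − 4.739)² = 52.5152312177²
eq2: (x − 28.076)² + (y − 12.339)² = 11.6670488739²
eq3: (x − 27.880)² + (y + 44.101)² = 47.1106876802²
eq2−eq1, eq2−eq3 (x²,y² cancel):
  -117.782·x − 15.200·y = -2590.219831
  -0.392·x − 112.880·y = -301.616960
det = -117.782·-112.880 − -15.200·-0.392 = 13289.273760
x = (-2590.219831·-112.880 − -15.200·-301.616960) / 13289.273760 = 21.656521
y = (-117.782·-301.616960 − -2590.219831·-0.392) / 13289.273760 = 2.596807
|P − Q| = √((21.656521 − 41.500)² + (2.596807 − -10.410)²) = 23.726371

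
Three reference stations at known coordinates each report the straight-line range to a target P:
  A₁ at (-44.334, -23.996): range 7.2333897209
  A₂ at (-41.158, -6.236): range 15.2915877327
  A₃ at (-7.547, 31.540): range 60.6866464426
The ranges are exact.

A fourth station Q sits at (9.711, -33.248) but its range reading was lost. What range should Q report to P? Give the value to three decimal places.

48.928

eq1: (x + 44.334)² + (y + 23.996)² = 7.2333897209²
eq2: (x + 41.158)² + (y + 6.236)² = 15.2915877327²
eq3: (x + 7.547)² + (y − 31.540)² = 60.6866464426²
eq2−eq3, eq2−eq1 (x²,y² cancel):
  67.222·x + 75.552·y = -4130.176252
  -6.352·x − 35.520·y = 989.953641
det = 67.222·-35.520 − 75.552·-6.352 = -1907.819136
x = (-4130.176252·-35.520 − 75.552·989.953641) / -1907.819136 = -37.692715
y = (67.222·989.953641 − -4130.176252·-6.352) / -1907.819136 = -21.129772
|P − Q| = √((-37.692715 − 9.711)² + (-21.129772 − -33.248)²) = 48.928148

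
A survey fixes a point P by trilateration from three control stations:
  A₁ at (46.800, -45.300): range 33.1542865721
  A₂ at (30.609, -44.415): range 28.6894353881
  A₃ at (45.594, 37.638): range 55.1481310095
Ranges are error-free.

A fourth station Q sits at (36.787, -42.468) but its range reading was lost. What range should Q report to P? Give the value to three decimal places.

27.186

eq1: (x − 46.800)² + (y + 45.300)² = 33.1542865721²
eq2: (x − 30.609)² + (y + 44.415)² = 28.6894353881²
eq3: (x − 45.594)² + (y − 37.638)² = 55.1481310095²
eq3−eq2, eq3−eq1 (x²,y² cancel):
  -29.970·x − 164.106·y = 1632.403877
  2.412·x − 165.876·y = 2689.007756
det = -29.970·-165.876 − -164.106·2.412 = 5367.127392
x = (1632.403877·-165.876 − -164.106·2689.007756) / 5367.127392 = 31.768518
y = (-29.970·2689.007756 − 1632.403877·2.412) / 5367.127392 = -15.749006
|P − Q| = √((31.768518 − 36.787)² + (-15.749006 − -42.468)²) = 27.186206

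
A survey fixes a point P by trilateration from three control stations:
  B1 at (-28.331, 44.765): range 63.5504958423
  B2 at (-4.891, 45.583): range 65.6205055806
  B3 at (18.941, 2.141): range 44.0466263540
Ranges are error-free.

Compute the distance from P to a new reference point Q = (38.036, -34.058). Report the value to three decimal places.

60.248

eq1: (x + 28.331)² + (y − 44.765)² = 63.5504958423²
eq2: (x + 4.891)² + (y − 45.583)² = 65.6205055806²
eq3: (x − 18.941)² + (y − 2.141)² = 44.0466263540²
eq1−eq3, eq1−eq2 (x²,y² cancel):
  94.544·x − 85.248·y = -344.645195
  46.880·x + 1.636·y = -972.204247
det = 94.544·1.636 − -85.248·46.880 = 4151.100224
x = (-344.645195·1.636 − -85.248·-972.204247) / 4151.100224 = -20.101251
y = (94.544·-972.204247 − -344.645195·46.880) / 4151.100224 = -18.250369
|P − Q| = √((-20.101251 − 38.036)² + (-18.250369 − -34.058)²) = 60.247997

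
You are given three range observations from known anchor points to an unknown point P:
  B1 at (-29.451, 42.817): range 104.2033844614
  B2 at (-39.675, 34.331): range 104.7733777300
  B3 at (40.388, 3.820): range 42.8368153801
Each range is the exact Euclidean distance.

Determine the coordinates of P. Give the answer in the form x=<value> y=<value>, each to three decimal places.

x=35.424 y=-38.728

eq1: (x + 29.451)² + (y − 42.817)² = 104.2033844614²
eq2: (x + 39.675)² + (y − 34.331)² = 104.7733777300²
eq3: (x − 40.388)² + (y − 3.820)² = 42.8368153801²
eq2−eq3, eq2−eq1 (x²,y² cancel):
  160.126·x − 61.022·y = 8035.527687
  20.448·x + 16.972·y = 67.049052
det = 160.126·16.972 − -61.022·20.448 = 3965.436328
x = (8035.527687·16.972 − -61.022·67.049052) / 3965.436328 = 35.423704
y = (160.126·67.049052 − 8035.527687·20.448) / 3965.436328 = -38.728191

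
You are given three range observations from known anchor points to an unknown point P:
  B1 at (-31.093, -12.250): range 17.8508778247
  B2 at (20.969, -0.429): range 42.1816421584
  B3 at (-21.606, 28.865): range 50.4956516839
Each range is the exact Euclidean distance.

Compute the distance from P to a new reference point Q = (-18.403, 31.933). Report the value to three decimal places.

53.285

eq1: (x + 31.093)² + (y + 12.250)² = 17.8508778247²
eq2: (x − 20.969)² + (y + 0.429)² = 42.1816421584²
eq3: (x + 21.606)² + (y − 28.865)² = 50.4956516839²
eq3−eq1, eq3−eq2 (x²,y² cancel):
  -18.974·x − 82.230·y = 2047.986688
  85.150·x − 58.588·y = -89.604555
det = -18.974·-58.588 − -82.230·85.150 = 8113.533212
x = (2047.986688·-58.588 − -82.230·-89.604555) / 8113.533212 = -15.696691
y = (-18.974·-89.604555 − 2047.986688·85.150) / 8113.533212 = -21.283688
|P − Q| = √((-15.696691 − -18.403)² + (-21.283688 − 31.933)²) = 53.285458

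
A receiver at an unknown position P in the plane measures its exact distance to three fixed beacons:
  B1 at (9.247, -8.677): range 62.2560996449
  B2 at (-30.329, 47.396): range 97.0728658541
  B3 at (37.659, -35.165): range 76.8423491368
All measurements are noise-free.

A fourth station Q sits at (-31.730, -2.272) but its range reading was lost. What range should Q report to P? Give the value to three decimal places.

eq1: (x − 9.247)² + (y + 8.677)² = 62.2560996449²
eq2: (x + 30.329)² + (y − 47.396)² = 97.0728658541²
eq3: (x − 37.659)² + (y + 35.165)² = 76.8423491368²
eq3−eq2, eq3−eq1 (x²,y² cancel):
  -135.976·x + 165.122·y = -3006.943113
  -56.824·x + 52.976·y = -465.055490
det = -135.976·52.976 − 165.122·-56.824 = 2179.427952
x = (-3006.943113·52.976 − 165.122·-465.055490) / 2179.427952 = -37.856230
y = (-135.976·-465.055490 − -3006.943113·-56.824) / 2179.427952 = -49.384587
|P − Q| = √((-37.856230 − -31.730)² + (-49.384587 − -2.272)²) = 47.509226

47.509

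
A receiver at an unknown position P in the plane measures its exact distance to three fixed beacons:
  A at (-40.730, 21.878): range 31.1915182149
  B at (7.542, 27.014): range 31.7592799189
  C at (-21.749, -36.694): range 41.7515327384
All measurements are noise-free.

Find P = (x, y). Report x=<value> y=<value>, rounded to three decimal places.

x=-14.840 y=4.482

eq1: (x + 40.730)² + (y − 21.878)² = 31.1915182149²
eq2: (x − 7.542)² + (y − 27.014)² = 31.7592799189²
eq3: (x + 21.749)² + (y + 36.694)² = 41.7515327384²
eq1−eq2, eq1−eq3 (x²,y² cancel):
  96.544·x + 10.272·y = -1386.682876
  37.962·x − 117.144·y = -1088.390824
det = 96.544·-117.144 − 10.272·37.962 = -11699.496000
x = (-1386.682876·-117.144 − 10.272·-1088.390824) / -11699.496000 = -14.840086
y = (96.544·-1088.390824 − -1386.682876·37.962) / -11699.496000 = 4.481932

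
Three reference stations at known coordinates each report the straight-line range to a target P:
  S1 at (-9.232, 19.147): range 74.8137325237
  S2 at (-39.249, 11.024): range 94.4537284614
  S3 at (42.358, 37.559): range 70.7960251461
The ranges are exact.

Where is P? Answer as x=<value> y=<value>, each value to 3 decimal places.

x=44.205 y=-33.213

eq1: (x + 9.232)² + (y − 19.147)² = 74.8137325237²
eq2: (x + 39.249)² + (y − 11.024)² = 94.4537284614²
eq3: (x − 42.358)² + (y − 37.559)² = 70.7960251461²
eq1−eq2, eq1−eq3 (x²,y² cancel):
  -60.034·x − 16.246·y = -2114.237102
  103.180·x + 36.824·y = 3338.058610
det = -60.034·36.824 − -16.246·103.180 = -534.429736
x = (-2114.237102·36.824 − -16.246·3338.058610) / -534.429736 = 44.205188
y = (-60.034·3338.058610 − -2114.237102·103.180) / -534.429736 = -33.212923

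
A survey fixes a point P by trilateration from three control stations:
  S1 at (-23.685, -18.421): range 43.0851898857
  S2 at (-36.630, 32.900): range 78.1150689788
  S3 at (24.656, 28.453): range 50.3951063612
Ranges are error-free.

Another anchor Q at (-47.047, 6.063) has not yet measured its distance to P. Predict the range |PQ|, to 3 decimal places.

eq1: (x + 23.685)² + (y + 18.421)² = 43.0851898857²
eq2: (x + 36.630)² + (y − 32.900)² = 78.1150689788²
eq3: (x − 24.656)² + (y − 28.453)² = 50.3951063612²
eq3−eq1, eq3−eq2 (x²,y² cancel):
  -96.682·x − 93.748·y = 166.154079
  -122.572·x + 8.894·y = -2555.621901
det = -96.682·8.894 − -93.748·-122.572 = -12350.769564
x = (166.154079·8.894 − -93.748·-2555.621901) / -12350.769564 = 19.278691
y = (-96.682·-2555.621901 − 166.154079·-122.572) / -12350.769564 = -21.654398
|P − Q| = √((19.278691 − -47.047)² + (-21.654398 − 6.063)²) = 71.884292

71.884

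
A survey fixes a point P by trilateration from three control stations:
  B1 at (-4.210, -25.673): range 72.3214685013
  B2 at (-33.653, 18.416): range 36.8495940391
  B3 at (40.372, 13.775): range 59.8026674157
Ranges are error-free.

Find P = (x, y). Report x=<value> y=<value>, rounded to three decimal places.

eq1: (x + 4.210)² + (y + 25.673)² = 72.3214685013²
eq2: (x + 33.653)² + (y − 18.416)² = 36.8495940391²
eq3: (x − 40.372)² + (y − 13.775)² = 59.8026674157²
eq3−eq1, eq3−eq2 (x²,y² cancel):
  -89.164·x − 78.896·y = -2796.857756
  -148.050·x + 9.282·y = 1870.490905
det = -89.164·9.282 − -78.896·-148.050 = -12508.173048
x = (-2796.857756·9.282 − -78.896·1870.490905) / -12508.173048 = -9.722748
y = (-89.164·1870.490905 − -2796.857756·-148.050) / -12508.173048 = 46.438056

x=-9.723 y=46.438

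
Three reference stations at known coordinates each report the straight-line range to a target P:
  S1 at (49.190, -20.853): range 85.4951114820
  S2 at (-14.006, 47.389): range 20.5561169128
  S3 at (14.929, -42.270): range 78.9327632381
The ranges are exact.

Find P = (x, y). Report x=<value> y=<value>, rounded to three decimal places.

eq1: (x − 49.190)² + (y + 20.853)² = 85.4951114820²
eq2: (x + 14.006)² + (y − 47.389)² = 20.5561169128²
eq3: (x − 14.929)² + (y + 42.270)² = 78.9327632381²
eq2−eq1, eq2−eq3 (x²,y² cancel):
  126.392·x − 136.484·y = -6474.241793
  57.870·x − 179.318·y = -6240.084586
det = 126.392·-179.318 − -136.484·57.870 = -14766.031576
x = (-6474.241793·-179.318 − -136.484·-6240.084586) / -14766.031576 = -20.945126
y = (126.392·-6240.084586 − -6474.241793·57.870) / -14766.031576 = 28.039517

x=-20.945 y=28.040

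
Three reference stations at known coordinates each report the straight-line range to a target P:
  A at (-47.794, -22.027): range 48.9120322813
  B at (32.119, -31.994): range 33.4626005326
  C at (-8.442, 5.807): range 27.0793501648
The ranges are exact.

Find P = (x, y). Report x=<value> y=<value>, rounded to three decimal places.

x=1.055 y=-19.552

eq1: (x + 47.794)² + (y + 22.027)² = 48.9120322813²
eq2: (x − 32.119)² + (y + 31.994)² = 33.4626005326²
eq3: (x + 8.442)² + (y − 5.807)² = 27.0793501648²
eq1−eq2, eq1−eq3 (x²,y² cancel):
  159.826·x − 19.934·y = 558.432299
  78.704·x + 55.668·y = -1005.370855
det = 159.826·55.668 − -19.934·78.704 = 10466.079304
x = (558.432299·55.668 − -19.934·-1005.370855) / 10466.079304 = 1.055385
y = (159.826·-1005.370855 − 558.432299·78.704) / 10466.079304 = -19.552237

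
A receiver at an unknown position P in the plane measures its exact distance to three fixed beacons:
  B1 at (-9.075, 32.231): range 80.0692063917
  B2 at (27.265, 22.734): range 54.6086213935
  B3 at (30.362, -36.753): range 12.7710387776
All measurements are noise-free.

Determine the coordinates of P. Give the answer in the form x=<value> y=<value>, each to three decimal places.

x=41.237 y=-30.057

eq1: (x + 9.075)² + (y − 32.231)² = 80.0692063917²
eq2: (x − 27.265)² + (y − 22.734)² = 54.6086213935²
eq3: (x − 30.362)² + (y + 36.753)² = 12.7710387776²
eq2−eq1, eq2−eq3 (x²,y² cancel):
  -72.680·x + 18.994·y = -3567.998277
  6.194·x − 118.974·y = 3831.421171
det = -72.680·-118.974 − 18.994·6.194 = 8529.381484
x = (-3567.998277·-118.974 − 18.994·3831.421171) / 8529.381484 = 41.236872
y = (-72.680·3831.421171 − -3567.998277·6.194) / 8529.381484 = -30.056987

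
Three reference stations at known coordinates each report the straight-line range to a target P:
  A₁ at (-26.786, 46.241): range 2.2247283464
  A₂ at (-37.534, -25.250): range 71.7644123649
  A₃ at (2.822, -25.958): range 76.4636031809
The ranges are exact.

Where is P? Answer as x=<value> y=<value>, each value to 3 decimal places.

x=-24.741 y=45.365

eq1: (x + 26.786)² + (y − 46.241)² = 2.2247283464²
eq2: (x + 37.534)² + (y + 25.250)² = 71.7644123649²
eq3: (x − 2.822)² + (y + 25.958)² = 76.4636031809²
eq2−eq3, eq2−eq1 (x²,y² cancel):
  80.712·x − 1.416·y = -2061.133937
  21.496·x + 142.982·y = 5954.537687
det = 80.712·142.982 − -1.416·21.496 = 11570.801520
x = (-2061.133937·142.982 − -1.416·5954.537687) / 11570.801520 = -24.741020
y = (80.712·5954.537687 − -2061.133937·21.496) / 11570.801520 = 45.364946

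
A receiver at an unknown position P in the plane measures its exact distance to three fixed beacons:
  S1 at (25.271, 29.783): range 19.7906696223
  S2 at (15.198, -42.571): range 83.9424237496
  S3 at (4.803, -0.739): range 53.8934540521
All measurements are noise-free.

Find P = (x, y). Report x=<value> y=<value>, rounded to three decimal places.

x=43.962 y=36.290

eq1: (x − 25.271)² + (y − 29.783)² = 19.7906696223²
eq2: (x − 15.198)² + (y + 42.571)² = 83.9424237496²
eq3: (x − 4.803)² + (y + 0.739)² = 53.8934540521²
eq3−eq2, eq3−eq1 (x²,y² cancel):
  20.790·x − 83.664·y = -2122.171800
  40.936·x + 61.044·y = 4014.869386
det = 20.790·61.044 − -83.664·40.936 = 4693.974264
x = (-2122.171800·61.044 − -83.664·4014.869386) / 4693.974264 = 43.961506
y = (20.790·4014.869386 − -2122.171800·40.936) / 4693.974264 = 36.289581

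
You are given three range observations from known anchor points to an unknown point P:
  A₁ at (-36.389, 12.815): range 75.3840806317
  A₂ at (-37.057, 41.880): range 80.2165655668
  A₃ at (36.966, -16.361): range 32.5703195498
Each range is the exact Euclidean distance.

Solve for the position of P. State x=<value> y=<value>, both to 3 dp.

eq1: (x + 36.389)² + (y − 12.815)² = 75.3840806317²
eq2: (x + 37.057)² + (y − 41.880)² = 80.2165655668²
eq3: (x − 36.966)² + (y + 16.361)² = 32.5703195498²
eq3−eq1, eq3−eq2 (x²,y² cancel):
  -146.710·x + 58.352·y = -4767.717828
  -148.046·x + 116.482·y = -3880.883504
det = -146.710·116.482 − 58.352·-148.046 = -8450.294028
x = (-4767.717828·116.482 − 58.352·-3880.883504) / -8450.294028 = 38.921249
y = (-146.710·-3880.883504 − -4767.717828·-148.046) / -8450.294028 = 16.150578

x=38.921 y=16.151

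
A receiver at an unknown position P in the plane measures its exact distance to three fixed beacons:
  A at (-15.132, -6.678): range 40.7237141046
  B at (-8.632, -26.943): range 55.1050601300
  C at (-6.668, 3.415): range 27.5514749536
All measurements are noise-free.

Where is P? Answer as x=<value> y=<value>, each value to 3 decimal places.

x=11.020 y=24.539

eq1: (x + 15.132)² + (y + 6.678)² = 40.7237141046²
eq2: (x + 8.632)² + (y + 26.943)² = 55.1050601300²
eq3: (x + 6.668)² + (y − 3.415)² = 27.5514749536²
eq2−eq1, eq2−eq3 (x²,y² cancel):
  -13.000·x + 40.530·y = 851.283196
  3.928·x + 60.716·y = 1533.171656
det = -13.000·60.716 − 40.530·3.928 = -948.509840
x = (851.283196·60.716 − 40.530·1533.171656) / -948.509840 = 11.020378
y = (-13.000·1533.171656 − 851.283196·3.928) / -948.509840 = 24.538567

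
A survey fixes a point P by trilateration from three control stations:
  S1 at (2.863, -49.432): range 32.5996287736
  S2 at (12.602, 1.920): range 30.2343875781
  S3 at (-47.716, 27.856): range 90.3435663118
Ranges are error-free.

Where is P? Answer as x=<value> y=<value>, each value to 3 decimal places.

x=25.112 y=-25.605

eq1: (x − 2.863)² + (y + 49.432)² = 32.5996287736²
eq2: (x − 12.602)² + (y − 1.920)² = 30.2343875781²
eq3: (x + 47.716)² + (y − 27.856)² = 90.3435663118²
eq3−eq1, eq3−eq2 (x²,y² cancel):
  101.158·x − 154.576·y = 6498.170179
  120.636·x − 51.872·y = 4357.565194
det = 101.158·-51.872 − -154.576·120.636 = 13400.162560
x = (6498.170179·-51.872 − -154.576·4357.565194) / 13400.162560 = 25.111778
y = (101.158·4357.565194 − 6498.170179·120.636) / 13400.162560 = -25.604964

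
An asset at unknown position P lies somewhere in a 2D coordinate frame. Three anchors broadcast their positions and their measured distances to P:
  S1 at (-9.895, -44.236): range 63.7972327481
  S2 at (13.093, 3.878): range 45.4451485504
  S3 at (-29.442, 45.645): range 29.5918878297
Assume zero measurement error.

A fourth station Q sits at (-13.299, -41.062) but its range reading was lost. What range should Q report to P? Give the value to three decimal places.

eq1: (x + 9.895)² + (y + 44.236)² = 63.7972327481²
eq2: (x − 13.093)² + (y − 3.878)² = 45.4451485504²
eq3: (x + 29.442)² + (y − 45.645)² = 29.5918878297²
eq2−eq1, eq2−eq3 (x²,y² cancel):
  -45.976·x − 96.228·y = -136.556192
  -85.070·x + 83.534·y = 3953.413557
det = -45.976·83.534 − -96.228·-85.070 = -12026.675144
x = (-136.556192·83.534 − -96.228·3953.413557) / -12026.675144 = -30.683625
y = (-45.976·3953.413557 − -136.556192·-85.070) / -12026.675144 = 16.079172
|P − Q| = √((-30.683625 − -13.299)² + (16.079172 − -41.062)²) = 59.727203

59.727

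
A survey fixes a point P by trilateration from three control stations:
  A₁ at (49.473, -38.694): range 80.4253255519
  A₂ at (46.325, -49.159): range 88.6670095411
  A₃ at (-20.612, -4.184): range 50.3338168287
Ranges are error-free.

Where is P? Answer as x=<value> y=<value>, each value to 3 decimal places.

eq1: (x − 49.473)² + (y + 38.694)² = 80.4253255519²
eq2: (x − 46.325)² + (y + 49.159)² = 88.6670095411²
eq3: (x + 20.612)² + (y + 4.184)² = 50.3338168287²
eq2−eq1, eq2−eq3 (x²,y² cancel):
  6.296·x + 20.930·y = 775.796050
  -133.874·x + 89.950·y = 1208.092958
det = 6.296·89.950 − 20.930·-133.874 = 3368.308020
x = (775.796050·89.950 − 20.930·1208.092958) / 3368.308020 = 13.210629
y = (6.296·1208.092958 − 775.796050·-133.874) / 3368.308020 = 33.092304

x=13.211 y=33.092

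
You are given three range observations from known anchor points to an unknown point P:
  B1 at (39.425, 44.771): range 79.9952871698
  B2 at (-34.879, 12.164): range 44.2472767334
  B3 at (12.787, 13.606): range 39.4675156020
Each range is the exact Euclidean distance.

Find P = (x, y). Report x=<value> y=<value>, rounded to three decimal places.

eq1: (x − 39.425)² + (y − 44.771)² = 79.9952871698²
eq2: (x + 34.879)² + (y − 12.164)² = 44.2472767334²
eq3: (x − 12.787)² + (y − 13.606)² = 39.4675156020²
eq2−eq3, eq2−eq1 (x²,y² cancel):
  95.332·x + 2.884·y = -615.740221
  148.608·x + 65.214·y = -2247.158942
det = 95.332·65.214 − 2.884·148.608 = 5788.395576
x = (-615.740221·65.214 − 2.884·-2247.158942) / 5788.395576 = -5.817515
y = (95.332·-2247.158942 − -615.740221·148.608) / 5788.395576 = -21.201425

x=-5.818 y=-21.201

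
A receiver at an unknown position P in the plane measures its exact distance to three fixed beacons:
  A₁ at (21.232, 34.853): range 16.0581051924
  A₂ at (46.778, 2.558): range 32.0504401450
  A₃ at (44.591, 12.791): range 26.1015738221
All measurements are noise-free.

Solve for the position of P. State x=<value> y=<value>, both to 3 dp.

eq1: (x − 21.232)² + (y − 34.853)² = 16.0581051924²
eq2: (x − 46.778)² + (y − 2.558)² = 32.0504401450²
eq3: (x − 44.591)² + (y − 12.791)² = 26.1015738221²
eq3−eq1, eq3−eq2 (x²,y² cancel):
  -46.718·x + 44.124·y = -63.008115
  4.374·x − 20.466·y = -303.180871
det = -46.718·-20.466 − 44.124·4.374 = 763.132212
x = (-63.008115·-20.466 − 44.124·-303.180871) / 763.132212 = 19.219575
y = (-46.718·-303.180871 − -63.008115·4.374) / 763.132212 = 18.921494

x=19.220 y=18.921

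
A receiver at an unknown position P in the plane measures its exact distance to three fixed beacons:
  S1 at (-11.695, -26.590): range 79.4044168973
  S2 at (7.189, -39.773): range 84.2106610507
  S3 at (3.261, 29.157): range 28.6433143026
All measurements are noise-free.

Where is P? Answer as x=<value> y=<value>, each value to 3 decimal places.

x=29.089 y=41.540

eq1: (x + 11.695)² + (y + 26.590)² = 79.4044168973²
eq2: (x − 7.189)² + (y + 39.773)² = 84.2106610507²
eq3: (x − 3.261)² + (y − 29.157)² = 28.6433143026²
eq3−eq2, eq3−eq1 (x²,y² cancel):
  7.856·x − 137.860·y = -5498.187500
  -29.912·x − 111.494·y = -5501.585614
det = 7.856·-111.494 − -137.860·-29.912 = -4999.565184
x = (-5498.187500·-111.494 − -137.860·-5501.585614) / -4999.565184 = 29.089265
y = (7.856·-5501.585614 − -5498.187500·-29.912) / -4999.565184 = 41.540061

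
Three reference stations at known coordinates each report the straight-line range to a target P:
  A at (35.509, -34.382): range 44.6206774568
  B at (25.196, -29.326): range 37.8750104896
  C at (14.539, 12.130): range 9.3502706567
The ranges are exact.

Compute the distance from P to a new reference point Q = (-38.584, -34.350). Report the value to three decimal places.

eq1: (x − 35.509)² + (y + 34.382)² = 44.6206774568²
eq2: (x − 25.196)² + (y + 29.326)² = 37.8750104896²
eq3: (x − 14.539)² + (y − 12.130)² = 9.3502706567²
eq1−eq2, eq1−eq3 (x²,y² cancel):
  -20.626·x + 10.112·y = -391.669876
  -41.940·x + 93.024·y = -180.914289
det = -20.626·93.024 − 10.112·-41.940 = -1494.615744
x = (-391.669876·93.024 − 10.112·-180.914289) / -1494.615744 = 23.153304
y = (-20.626·-180.914289 − -391.669876·-41.940) / -1494.615744 = 8.493886
|P − Q| = √((23.153304 − -38.584)² + (8.493886 − -34.350)²) = 75.147145

75.147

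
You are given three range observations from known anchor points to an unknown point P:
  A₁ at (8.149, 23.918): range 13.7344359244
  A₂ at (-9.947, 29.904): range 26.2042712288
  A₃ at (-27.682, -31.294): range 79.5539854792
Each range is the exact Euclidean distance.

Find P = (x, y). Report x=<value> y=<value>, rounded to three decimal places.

eq1: (x − 8.149)² + (y − 23.918)² = 13.7344359244²
eq2: (x + 9.947)² + (y − 29.904)² = 26.2042712288²
eq3: (x + 27.682)² + (y + 31.294)² = 79.5539854792²
eq1−eq2, eq1−eq3 (x²,y² cancel):
  -36.192·x + 11.972·y = -143.314000
  -71.662·x − 110.424·y = -5033.071240
det = -36.192·-110.424 − 11.972·-71.662 = 4854.402872
x = (-143.314000·-110.424 − 11.972·-5033.071240) / 4854.402872 = 15.672625
y = (-36.192·-5033.071240 − -143.314000·-71.662) / 4854.402872 = 35.408422

x=15.673 y=35.408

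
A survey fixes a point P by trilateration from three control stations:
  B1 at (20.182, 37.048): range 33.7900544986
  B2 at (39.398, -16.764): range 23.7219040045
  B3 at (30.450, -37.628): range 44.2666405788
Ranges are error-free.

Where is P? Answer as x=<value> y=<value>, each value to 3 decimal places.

x=34.521 y=6.451

eq1: (x − 20.182)² + (y − 37.048)² = 33.7900544986²
eq2: (x − 39.398)² + (y + 16.764)² = 23.7219040045²
eq3: (x − 30.450)² + (y + 37.628)² = 44.2666405788²
eq2−eq1, eq2−eq3 (x²,y² cancel):
  -38.432·x + 107.624·y = -632.405725
  -17.896·x − 41.728·y = -886.971955
det = -38.432·-41.728 − 107.624·-17.896 = 3529.729600
x = (-632.405725·-41.728 − 107.624·-886.971955) / 3529.729600 = 34.520632
y = (-38.432·-886.971955 − -632.405725·-17.896) / 3529.729600 = 6.451081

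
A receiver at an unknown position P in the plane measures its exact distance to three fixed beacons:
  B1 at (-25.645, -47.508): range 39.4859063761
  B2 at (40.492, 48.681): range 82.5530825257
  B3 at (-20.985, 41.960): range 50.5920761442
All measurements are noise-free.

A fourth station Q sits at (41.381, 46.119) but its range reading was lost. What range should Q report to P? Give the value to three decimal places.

eq1: (x + 25.645)² + (y + 47.508)² = 39.4859063761²
eq2: (x − 40.492)² + (y − 48.681)² = 82.5530825257²
eq3: (x + 20.985)² + (y − 41.960)² = 50.5920761442²
eq1−eq3, eq1−eq2 (x²,y² cancel):
  9.320·x + 178.936·y = -1714.085630
  132.274·x + 192.378·y = -4161.108896
det = 9.320·192.378 − 178.936·132.274 = -21875.617504
x = (-1714.085630·192.378 − 178.936·-4161.108896) / -21875.617504 = -18.962656
y = (9.320·-4161.108896 − -1714.085630·132.274) / -21875.617504 = -8.591640
|P − Q| = √((-18.962656 − 41.381)² + (-8.591640 − 46.119)²) = 81.453121

81.453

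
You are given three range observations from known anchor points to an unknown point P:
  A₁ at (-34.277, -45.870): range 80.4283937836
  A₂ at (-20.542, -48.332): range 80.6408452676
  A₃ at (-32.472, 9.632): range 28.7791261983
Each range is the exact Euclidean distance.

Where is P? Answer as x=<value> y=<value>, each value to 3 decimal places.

eq1: (x + 34.277)² + (y + 45.870)² = 80.4283937836²
eq2: (x + 20.542)² + (y + 48.332)² = 80.6408452676²
eq3: (x + 32.472)² + (y − 9.632)² = 28.7791261983²
eq3−eq1, eq3−eq2 (x²,y² cancel):
  -3.610·x − 111.004·y = -3508.725001
  23.860·x − 115.928·y = -4063.958041
det = -3.610·-115.928 − -111.004·23.860 = 3067.055520
x = (-3508.725001·-115.928 − -111.004·-4063.958041) / 3067.055520 = -14.462120
y = (-3.610·-4063.958041 − -3508.725001·23.860) / 3067.055520 = 32.079324

x=-14.462 y=32.079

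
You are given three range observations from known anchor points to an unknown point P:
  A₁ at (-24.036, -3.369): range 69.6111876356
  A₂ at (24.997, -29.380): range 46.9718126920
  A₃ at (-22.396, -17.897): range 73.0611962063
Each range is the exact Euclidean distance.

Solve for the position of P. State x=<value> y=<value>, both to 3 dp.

eq1: (x + 24.036)² + (y + 3.369)² = 69.6111876356²
eq2: (x − 24.997)² + (y + 29.380)² = 46.9718126920²
eq3: (x + 22.396)² + (y + 17.897)² = 73.0611962063²
eq2−eq3, eq2−eq1 (x²,y² cancel):
  -94.786·x + 22.966·y = -3797.738188
  -98.066·x + 52.022·y = -3538.321208
det = -94.786·52.022 − 22.966·-98.066 = -2678.773536
x = (-3797.738188·52.022 − 22.966·-3538.321208) / -2678.773536 = 43.417202
y = (-94.786·-3538.321208 − -3797.738188·-98.066) / -2678.773536 = 13.829343

x=43.417 y=13.829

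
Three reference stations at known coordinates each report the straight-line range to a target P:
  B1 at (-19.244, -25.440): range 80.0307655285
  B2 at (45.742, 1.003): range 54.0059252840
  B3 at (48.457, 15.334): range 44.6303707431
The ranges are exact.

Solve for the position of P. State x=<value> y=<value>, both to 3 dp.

x=16.288 y=46.270

eq1: (x + 19.244)² + (y + 25.440)² = 80.0307655285²
eq2: (x − 45.742)² + (y − 1.003)² = 54.0059252840²
eq3: (x − 48.457)² + (y − 15.334)² = 44.6303707431²
eq3−eq2, eq3−eq1 (x²,y² cancel):
  -5.430·x − 28.662·y = -1414.645805
  -135.402·x − 81.548·y = -5978.740707
det = -5.430·-81.548 − -28.662·-135.402 = -3438.086484
x = (-1414.645805·-81.548 − -28.662·-5978.740707) / -3438.086484 = 16.288459
y = (-5.430·-5978.740707 − -1414.645805·-135.402) / -3438.086484 = 46.270305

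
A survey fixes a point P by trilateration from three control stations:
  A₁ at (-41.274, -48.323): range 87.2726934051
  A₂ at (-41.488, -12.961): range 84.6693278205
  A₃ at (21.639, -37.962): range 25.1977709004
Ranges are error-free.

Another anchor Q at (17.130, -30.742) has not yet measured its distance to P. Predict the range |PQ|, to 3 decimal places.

26.286

eq1: (x + 41.274)² + (y + 48.323)² = 87.2726934051²
eq2: (x + 41.488)² + (y + 12.961)² = 84.6693278205²
eq3: (x − 21.639)² + (y + 37.962)² = 25.1977709004²
eq2−eq3, eq2−eq1 (x²,y² cancel):
  126.254·x − 50.002·y = 6554.085515
  0.428·x − 70.724·y = 1701.785799
det = 126.254·-70.724 − -50.002·0.428 = -8907.787040
x = (6554.085515·-70.724 − -50.002·1701.785799) / -8907.787040 = 42.484003
y = (126.254·1701.785799 − 6554.085515·0.428) / -8907.787040 = -23.805252
|P − Q| = √((42.484003 − 17.130)² + (-23.805252 − -30.742)²) = 26.285812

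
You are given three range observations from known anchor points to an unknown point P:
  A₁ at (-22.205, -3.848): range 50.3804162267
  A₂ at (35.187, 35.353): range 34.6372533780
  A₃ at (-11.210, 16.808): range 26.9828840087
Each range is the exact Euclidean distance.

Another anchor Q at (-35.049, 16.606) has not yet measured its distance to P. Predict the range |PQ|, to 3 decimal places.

43.450

eq1: (x + 22.205)² + (y + 3.848)² = 50.3804162267²
eq2: (x − 35.187)² + (y − 35.353)² = 34.6372533780²
eq3: (x + 11.210)² + (y − 16.808)² = 26.9828840087²
eq2−eq3, eq2−eq1 (x²,y² cancel):
  -92.794·x − 37.090·y = -1608.123322
  -114.784·x − 78.402·y = -3318.537467
det = -92.794·-78.402 − -37.090·-114.784 = 3017.896628
x = (-1608.123322·-78.402 − -37.090·-3318.537467) / 3017.896628 = 0.992589
y = (-92.794·-3318.537467 − -1608.123322·-114.784) / 3017.896628 = 40.874010
|P − Q| = √((0.992589 − -35.049)² + (40.874010 − 16.606)²) = 43.450345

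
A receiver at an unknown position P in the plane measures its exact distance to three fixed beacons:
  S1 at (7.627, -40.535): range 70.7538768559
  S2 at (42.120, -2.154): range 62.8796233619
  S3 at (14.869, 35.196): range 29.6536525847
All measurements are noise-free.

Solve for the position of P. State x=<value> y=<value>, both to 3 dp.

eq1: (x − 7.627)² + (y + 40.535)² = 70.7538768559²
eq2: (x − 42.120)² + (y + 2.154)² = 62.8796233619²
eq3: (x − 14.869)² + (y − 35.196)² = 29.6536525847²
eq2−eq3, eq2−eq1 (x²,y² cancel):
  -54.502·x + 74.700·y = 2755.619384
  -68.986·x − 76.762·y = -1129.740818
det = -54.502·-76.762 − 74.700·-68.986 = 9336.936724
x = (2755.619384·-76.762 − 74.700·-1129.740818) / 9336.936724 = -13.616373
y = (-54.502·-1129.740818 − 2755.619384·-68.986) / 9336.936724 = 26.954482

x=-13.616 y=26.954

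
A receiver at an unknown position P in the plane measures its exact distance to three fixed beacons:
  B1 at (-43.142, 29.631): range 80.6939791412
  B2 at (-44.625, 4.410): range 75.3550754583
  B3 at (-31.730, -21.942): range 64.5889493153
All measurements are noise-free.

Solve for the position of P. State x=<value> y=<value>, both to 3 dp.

eq1: (x + 43.142)² + (y − 29.631)² = 80.6939791412²
eq2: (x + 44.625)² + (y − 4.410)² = 75.3550754583²
eq3: (x + 31.730)² + (y + 21.942)² = 64.5889493153²
eq2−eq1, eq2−eq3 (x²,y² cancel):
  2.966·x + 50.442·y = -104.741272
  25.790·x − 52.704·y = 984.060563
det = 2.966·-52.704 − 50.442·25.790 = -1457.219244
x = (-104.741272·-52.704 − 50.442·984.060563) / -1457.219244 = 30.275265
y = (2.966·984.060563 − -104.741272·25.790) / -1457.219244 = -3.856661

x=30.275 y=-3.857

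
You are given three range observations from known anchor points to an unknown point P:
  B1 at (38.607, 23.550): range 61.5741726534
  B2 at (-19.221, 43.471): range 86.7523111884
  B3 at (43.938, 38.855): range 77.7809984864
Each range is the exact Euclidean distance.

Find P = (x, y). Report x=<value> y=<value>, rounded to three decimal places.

eq1: (x − 38.607)² + (y − 23.550)² = 61.5741726534²
eq2: (x + 19.221)² + (y − 43.471)² = 86.7523111884²
eq3: (x − 43.938)² + (y − 38.855)² = 77.7809984864²
eq2−eq1, eq2−eq3 (x²,y² cancel):
  115.656·x − 39.842·y = 3520.513026
  126.318·x − 9.232·y = 2657.163958
det = 115.656·-9.232 − -39.842·126.318 = 3965.025564
x = (3520.513026·-9.232 − -39.842·2657.163958) / 3965.025564 = 18.503122
y = (115.656·2657.163958 − 3520.513026·126.318) / 3965.025564 = -34.649766

x=18.503 y=-34.650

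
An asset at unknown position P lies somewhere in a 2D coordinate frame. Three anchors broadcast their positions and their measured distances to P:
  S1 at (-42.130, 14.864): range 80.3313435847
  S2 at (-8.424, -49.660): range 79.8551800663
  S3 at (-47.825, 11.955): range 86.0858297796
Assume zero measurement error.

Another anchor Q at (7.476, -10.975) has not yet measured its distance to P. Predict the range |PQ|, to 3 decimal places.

40.343

eq1: (x + 42.130)² + (y − 14.864)² = 80.3313435847²
eq2: (x + 8.424)² + (y + 49.660)² = 79.8551800663²
eq3: (x + 47.825)² + (y − 11.955)² = 86.0858297796²
eq3−eq1, eq3−eq2 (x²,y² cancel):
  11.390·x + 5.818·y = 523.368073
  78.802·x − 123.230·y = 1140.847031
det = 11.390·-123.230 − 5.818·78.802 = -1862.059736
x = (523.368073·-123.230 − 5.818·1140.847031) / -1862.059736 = 38.200759
y = (11.390·1140.847031 − 523.368073·78.802) / -1862.059736 = 15.170407
|P − Q| = √((38.200759 − 7.476)² + (15.170407 − -10.975)²) = 40.343440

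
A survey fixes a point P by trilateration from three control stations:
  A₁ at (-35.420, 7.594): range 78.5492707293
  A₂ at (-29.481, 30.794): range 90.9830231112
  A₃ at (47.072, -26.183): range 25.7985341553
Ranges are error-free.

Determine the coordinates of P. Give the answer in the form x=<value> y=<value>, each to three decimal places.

eq1: (x + 35.420)² + (y − 7.594)² = 78.5492707293²
eq2: (x + 29.481)² + (y − 30.794)² = 90.9830231112²
eq3: (x − 47.072)² + (y + 26.183)² = 25.7985341553²
eq3−eq1, eq3−eq2 (x²,y² cancel):
  -164.984·x + 67.554·y = -7093.501005
  -153.106·x + 113.954·y = -8696.269006
det = -164.984·113.954 − 67.554·-153.106 = -8457.664012
x = (-7093.501005·113.954 − 67.554·-8696.269006) / -8457.664012 = 26.114191
y = (-164.984·-8696.269006 − -7093.501005·-153.106) / -8457.664012 = -41.227422

x=26.114 y=-41.227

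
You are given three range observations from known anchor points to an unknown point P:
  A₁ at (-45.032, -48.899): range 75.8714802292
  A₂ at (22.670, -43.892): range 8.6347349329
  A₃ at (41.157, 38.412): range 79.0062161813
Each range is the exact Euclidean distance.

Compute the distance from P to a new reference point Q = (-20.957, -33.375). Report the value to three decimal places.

51.661

eq1: (x + 45.032)² + (y + 48.899)² = 75.8714802292²
eq2: (x − 22.670)² + (y + 43.892)² = 8.6347349329²
eq3: (x − 41.157)² + (y − 38.412)² = 79.0062161813²
eq2−eq1, eq2−eq3 (x²,y² cancel):
  -135.404·x − 10.014·y = -3703.366204
  36.974·x + 164.608·y = -5438.479719
det = -135.404·164.608 − -10.014·36.974 = -21918.323996
x = (-3703.366204·164.608 − -10.014·-5438.479719) / -21918.323996 = 30.297236
y = (-135.404·-5438.479719 − -3703.366204·36.974) / -21918.323996 = -39.844295
|P − Q| = √((30.297236 − -20.957)² + (-39.844295 − -33.375)²) = 51.660899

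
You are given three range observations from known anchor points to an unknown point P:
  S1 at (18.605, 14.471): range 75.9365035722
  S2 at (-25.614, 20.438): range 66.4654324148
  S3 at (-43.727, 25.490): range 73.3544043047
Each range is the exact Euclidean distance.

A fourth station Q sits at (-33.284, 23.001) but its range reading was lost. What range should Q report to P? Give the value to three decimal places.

69.264

eq1: (x − 18.605)² + (y − 14.471)² = 75.9365035722²
eq2: (x + 25.614)² + (y − 20.438)² = 66.4654324148²
eq3: (x + 43.727)² + (y − 25.490)² = 73.3544043047²
eq1−eq2, eq1−eq3 (x²,y² cancel):
  -88.438·x + 11.934·y = 1866.931843
  -124.664·x + 22.038·y = 2391.718707
det = -88.438·22.038 − 11.934·-124.664 = -461.256468
x = (1866.931843·22.038 − 11.934·2391.718707) / -461.256468 = -27.318149
y = (-88.438·2391.718707 − 1866.931843·-124.664) / -461.256468 = -46.005582
|P − Q| = √((-27.318149 − -33.284)² + (-46.005582 − 23.001)²) = 69.263986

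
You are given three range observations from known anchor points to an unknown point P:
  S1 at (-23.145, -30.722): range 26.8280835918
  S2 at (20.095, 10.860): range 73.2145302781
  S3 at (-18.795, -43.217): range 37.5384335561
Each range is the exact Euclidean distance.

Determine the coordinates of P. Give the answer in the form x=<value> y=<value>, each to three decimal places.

eq1: (x + 23.145)² + (y + 30.722)² = 26.8280835918²
eq2: (x − 20.095)² + (y − 10.860)² = 73.2145302781²
eq3: (x + 18.795)² + (y + 43.217)² = 37.5384335561²
eq1−eq3, eq1−eq2 (x²,y² cancel):
  8.700·x − 24.990·y = 52.040880
  86.480·x + 83.164·y = -5598.405059
det = 8.700·83.164 − -24.990·86.480 = 2884.662000
x = (52.040880·83.164 − -24.990·-5598.405059) / 2884.662000 = -46.998995
y = (8.700·-5598.405059 − 52.040880·86.480) / 2884.662000 = -18.444663

x=-46.999 y=-18.445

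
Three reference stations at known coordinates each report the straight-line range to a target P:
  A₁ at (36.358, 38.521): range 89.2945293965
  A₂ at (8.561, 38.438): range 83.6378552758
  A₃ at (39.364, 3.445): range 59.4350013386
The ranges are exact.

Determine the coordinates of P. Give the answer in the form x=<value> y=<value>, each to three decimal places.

eq1: (x − 36.358)² + (y − 38.521)² = 89.2945293965²
eq2: (x − 8.561)² + (y − 38.438)² = 83.6378552758²
eq3: (x − 39.364)² + (y − 3.445)² = 59.4350013386²
eq3−eq2, eq3−eq1 (x²,y² cancel):
  -61.606·x + 69.986·y = -3473.393407
  -6.012·x + 70.152·y = -3196.614512
det = -61.606·70.152 − 69.986·-6.012 = -3901.028280
x = (-3473.393407·70.152 − 69.986·-3196.614512) / -3901.028280 = 5.113326
y = (-61.606·-3196.614512 − -3473.393407·-6.012) / -3901.028280 = -45.128766

x=5.113 y=-45.129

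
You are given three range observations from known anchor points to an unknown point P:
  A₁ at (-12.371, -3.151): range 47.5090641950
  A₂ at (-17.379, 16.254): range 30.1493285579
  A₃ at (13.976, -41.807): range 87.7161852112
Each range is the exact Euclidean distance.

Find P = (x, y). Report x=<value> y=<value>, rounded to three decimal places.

x=-5.130 y=43.803

eq1: (x + 12.371)² + (y + 3.151)² = 47.5090641950²
eq2: (x + 17.379)² + (y − 16.254)² = 30.1493285579²
eq3: (x − 13.976)² + (y + 41.807)² = 87.7161852112²
eq2−eq1, eq2−eq3 (x²,y² cancel):
  10.016·x − 38.810·y = -1751.380883
  62.710·x − 116.122·y = -5408.215468
det = 10.016·-116.122 − -38.810·62.710 = 1270.697148
x = (-1751.380883·-116.122 − -38.810·-5408.215468) / 1270.697148 = -5.130248
y = (10.016·-5408.215468 − -1751.380883·62.710) / 1270.697148 = 43.803049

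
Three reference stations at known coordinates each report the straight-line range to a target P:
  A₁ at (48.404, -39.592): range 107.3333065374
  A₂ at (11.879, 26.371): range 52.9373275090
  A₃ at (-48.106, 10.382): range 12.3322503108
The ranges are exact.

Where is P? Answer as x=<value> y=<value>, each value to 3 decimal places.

x=-40.703 y=20.245

eq1: (x − 48.404)² + (y + 39.592)² = 107.3333065374²
eq2: (x − 11.879)² + (y − 26.371)² = 52.9373275090²
eq3: (x + 48.106)² + (y − 10.382)² = 12.3322503108²
eq2−eq3, eq2−eq1 (x²,y² cancel):
  -119.970·x − 31.978·y = 4235.709124
  73.050·x − 131.926·y = -5644.144650
det = -119.970·-131.926 − -31.978·73.050 = 18163.155120
x = (4235.709124·-131.926 − -31.978·-5644.144650) / 18163.155120 = -40.702654
y = (-119.970·-5644.144650 − 4235.709124·73.050) / 18163.155120 = 20.244802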